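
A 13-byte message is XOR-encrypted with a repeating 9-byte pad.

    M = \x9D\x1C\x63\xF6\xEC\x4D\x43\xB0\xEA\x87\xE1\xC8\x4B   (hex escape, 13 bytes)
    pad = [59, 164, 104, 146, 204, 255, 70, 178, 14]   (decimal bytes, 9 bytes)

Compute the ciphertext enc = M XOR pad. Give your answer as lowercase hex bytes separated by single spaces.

The 9-byte key repeats, so the effective keystream is 3b a4 68 92 cc ff 46 b2 0e 3b a4 68 92.
byte 0: 10011101 ⊕ 00111011 = 10100110
byte 1: 00011100 ⊕ 10100100 = 10111000
byte 2: 01100011 ⊕ 01101000 = 00001011
byte 3: 11110110 ⊕ 10010010 = 01100100
byte 4: 11101100 ⊕ 11001100 = 00100000
byte 5: 01001101 ⊕ 11111111 = 10110010
byte 6: 01000011 ⊕ 01000110 = 00000101
byte 7: 10110000 ⊕ 10110010 = 00000010
byte 8: 11101010 ⊕ 00001110 = 11100100
byte 9: 10000111 ⊕ 00111011 = 10111100
byte 10: 11100001 ⊕ 10100100 = 01000101
byte 11: 11001000 ⊕ 01101000 = 10100000
byte 12: 01001011 ⊕ 10010010 = 11011001

a6 b8 0b 64 20 b2 05 02 e4 bc 45 a0 d9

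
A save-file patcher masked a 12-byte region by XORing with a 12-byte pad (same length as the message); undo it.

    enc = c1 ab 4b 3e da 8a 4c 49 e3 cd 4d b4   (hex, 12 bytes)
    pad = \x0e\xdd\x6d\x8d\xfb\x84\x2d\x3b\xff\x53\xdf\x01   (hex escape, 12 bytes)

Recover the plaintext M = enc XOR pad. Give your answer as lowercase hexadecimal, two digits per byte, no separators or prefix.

c1 ^ 0e = cf
ab ^ dd = 76
4b ^ 6d = 26
3e ^ 8d = b3
da ^ fb = 21
8a ^ 84 = 0e
4c ^ 2d = 61
49 ^ 3b = 72
e3 ^ ff = 1c
cd ^ 53 = 9e
4d ^ df = 92
b4 ^ 01 = b5

cf7626b3210e61721c9e92b5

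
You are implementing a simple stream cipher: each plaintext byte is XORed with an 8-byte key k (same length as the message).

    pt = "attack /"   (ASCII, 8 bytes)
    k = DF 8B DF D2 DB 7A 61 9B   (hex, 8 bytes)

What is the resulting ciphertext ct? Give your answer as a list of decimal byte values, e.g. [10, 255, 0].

[190, 255, 171, 179, 184, 17, 65, 180]

01100001 XOR 11011111 = 10111110
01110100 XOR 10001011 = 11111111
01110100 XOR 11011111 = 10101011
01100001 XOR 11010010 = 10110011
01100011 XOR 11011011 = 10111000
01101011 XOR 01111010 = 00010001
00100000 XOR 01100001 = 01000001
00101111 XOR 10011011 = 10110100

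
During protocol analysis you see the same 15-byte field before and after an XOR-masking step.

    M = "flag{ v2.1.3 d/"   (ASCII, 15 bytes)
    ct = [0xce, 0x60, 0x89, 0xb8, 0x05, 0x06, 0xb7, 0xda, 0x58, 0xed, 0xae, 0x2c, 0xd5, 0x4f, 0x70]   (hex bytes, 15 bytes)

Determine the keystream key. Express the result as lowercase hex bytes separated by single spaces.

Since ct = M ⊕ key, XORing both sides with M gives key = M ⊕ ct.
66 ⊕ ce = a8
6c ⊕ 60 = 0c
61 ⊕ 89 = e8
67 ⊕ b8 = df
7b ⊕ 05 = 7e
20 ⊕ 06 = 26
76 ⊕ b7 = c1
32 ⊕ da = e8
2e ⊕ 58 = 76
31 ⊕ ed = dc
2e ⊕ ae = 80
33 ⊕ 2c = 1f
20 ⊕ d5 = f5
64 ⊕ 4f = 2b
2f ⊕ 70 = 5f

a8 0c e8 df 7e 26 c1 e8 76 dc 80 1f f5 2b 5f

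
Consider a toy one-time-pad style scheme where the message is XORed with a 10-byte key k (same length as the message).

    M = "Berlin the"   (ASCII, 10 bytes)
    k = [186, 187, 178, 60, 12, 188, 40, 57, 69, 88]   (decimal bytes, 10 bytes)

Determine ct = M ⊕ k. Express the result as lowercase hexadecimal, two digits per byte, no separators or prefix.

byte 0:  66 XOR 186 = 248
byte 1: 101 XOR 187 = 222
byte 2: 114 XOR 178 = 192
byte 3: 108 XOR  60 =  80
byte 4: 105 XOR  12 = 101
byte 5: 110 XOR 188 = 210
byte 6:  32 XOR  40 =   8
byte 7: 116 XOR  57 =  77
byte 8: 104 XOR  69 =  45
byte 9: 101 XOR  88 =  61

f8dec05065d2084d2d3d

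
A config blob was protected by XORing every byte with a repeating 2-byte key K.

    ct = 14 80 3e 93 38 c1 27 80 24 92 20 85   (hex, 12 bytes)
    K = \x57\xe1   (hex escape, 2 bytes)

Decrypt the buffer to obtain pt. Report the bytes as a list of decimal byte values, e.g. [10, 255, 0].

[67, 97, 105, 114, 111, 32, 112, 97, 115, 115, 119, 100]

The 2-byte key repeats, so the effective keystream is 57 e1 57 e1 57 e1 57 e1 57 e1 57 e1.
byte 0: 14 XOR 57 = 43
byte 1: 80 XOR e1 = 61
byte 2: 3e XOR 57 = 69
byte 3: 93 XOR e1 = 72
byte 4: 38 XOR 57 = 6f
byte 5: c1 XOR e1 = 20
byte 6: 27 XOR 57 = 70
byte 7: 80 XOR e1 = 61
byte 8: 24 XOR 57 = 73
byte 9: 92 XOR e1 = 73
byte 10: 20 XOR 57 = 77
byte 11: 85 XOR e1 = 64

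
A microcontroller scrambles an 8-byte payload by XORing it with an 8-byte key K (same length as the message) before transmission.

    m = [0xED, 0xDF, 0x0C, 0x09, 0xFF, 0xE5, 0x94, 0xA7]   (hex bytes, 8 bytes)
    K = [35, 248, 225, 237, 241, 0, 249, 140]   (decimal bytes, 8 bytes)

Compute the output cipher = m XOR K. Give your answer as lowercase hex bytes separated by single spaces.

ed ⊕ 23 = ce
df ⊕ f8 = 27
0c ⊕ e1 = ed
09 ⊕ ed = e4
ff ⊕ f1 = 0e
e5 ⊕ 00 = e5
94 ⊕ f9 = 6d
a7 ⊕ 8c = 2b

ce 27 ed e4 0e e5 6d 2b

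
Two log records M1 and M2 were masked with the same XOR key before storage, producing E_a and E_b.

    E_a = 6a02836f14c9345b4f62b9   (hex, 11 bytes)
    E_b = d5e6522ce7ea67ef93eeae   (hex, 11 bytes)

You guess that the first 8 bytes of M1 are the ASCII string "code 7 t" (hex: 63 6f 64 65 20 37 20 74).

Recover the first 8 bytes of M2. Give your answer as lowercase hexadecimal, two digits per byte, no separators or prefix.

dc8bb526d31473c0

First, E_a ⊕ E_b = (M1 ⊕ K) ⊕ (M2 ⊕ K) = M1 ⊕ M2, so the key drops out. Then M2 = (M1 ⊕ M2) ⊕ M1 over the first 8 bytes.
byte 0: (6a ^ d5) ^ 63 = bf ^ 63 = dc
byte 1: (02 ^ e6) ^ 6f = e4 ^ 6f = 8b
byte 2: (83 ^ 52) ^ 64 = d1 ^ 64 = b5
byte 3: (6f ^ 2c) ^ 65 = 43 ^ 65 = 26
byte 4: (14 ^ e7) ^ 20 = f3 ^ 20 = d3
byte 5: (c9 ^ ea) ^ 37 = 23 ^ 37 = 14
byte 6: (34 ^ 67) ^ 20 = 53 ^ 20 = 73
byte 7: (5b ^ ef) ^ 74 = b4 ^ 74 = c0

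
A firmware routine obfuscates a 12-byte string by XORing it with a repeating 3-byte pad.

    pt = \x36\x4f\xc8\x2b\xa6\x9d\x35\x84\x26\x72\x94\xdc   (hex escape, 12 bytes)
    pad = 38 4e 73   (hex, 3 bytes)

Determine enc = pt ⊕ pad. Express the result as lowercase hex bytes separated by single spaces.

0e 01 bb 13 e8 ee 0d ca 55 4a da af

The 3-byte key repeats, so the effective keystream is 38 4e 73 38 4e 73 38 4e 73 38 4e 73.
byte 0: 00110110 xor 00111000 = 00001110
byte 1: 01001111 xor 01001110 = 00000001
byte 2: 11001000 xor 01110011 = 10111011
byte 3: 00101011 xor 00111000 = 00010011
byte 4: 10100110 xor 01001110 = 11101000
byte 5: 10011101 xor 01110011 = 11101110
byte 6: 00110101 xor 00111000 = 00001101
byte 7: 10000100 xor 01001110 = 11001010
byte 8: 00100110 xor 01110011 = 01010101
byte 9: 01110010 xor 00111000 = 01001010
byte 10: 10010100 xor 01001110 = 11011010
byte 11: 11011100 xor 01110011 = 10101111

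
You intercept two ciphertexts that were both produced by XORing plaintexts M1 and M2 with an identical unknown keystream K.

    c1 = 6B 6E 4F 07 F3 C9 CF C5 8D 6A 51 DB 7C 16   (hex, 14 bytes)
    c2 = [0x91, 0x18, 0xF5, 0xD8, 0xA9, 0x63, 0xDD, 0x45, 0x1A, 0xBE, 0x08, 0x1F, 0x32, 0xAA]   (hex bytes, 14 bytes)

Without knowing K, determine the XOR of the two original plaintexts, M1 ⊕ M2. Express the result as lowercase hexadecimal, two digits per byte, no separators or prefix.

c1 ⊕ c2 = (M1 ⊕ K) ⊕ (M2 ⊕ K) = M1 ⊕ M2 — the shared key cancels under XOR.
107 xor 145 = 250
110 xor  24 = 118
 79 xor 245 = 186
  7 xor 216 = 223
243 xor 169 =  90
201 xor  99 = 170
207 xor 221 =  18
197 xor  69 = 128
141 xor  26 = 151
106 xor 190 = 212
 81 xor   8 =  89
219 xor  31 = 196
124 xor  50 =  78
 22 xor 170 = 188

fa76badf5aaa128097d459c44ebc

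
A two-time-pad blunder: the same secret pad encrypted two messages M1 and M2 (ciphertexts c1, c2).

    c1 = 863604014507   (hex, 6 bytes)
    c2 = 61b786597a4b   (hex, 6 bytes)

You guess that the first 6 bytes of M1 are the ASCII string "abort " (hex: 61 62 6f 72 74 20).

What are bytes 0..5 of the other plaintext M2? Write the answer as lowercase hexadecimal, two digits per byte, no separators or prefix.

First, c1 ⊕ c2 = (M1 ⊕ K) ⊕ (M2 ⊕ K) = M1 ⊕ M2, so the key drops out. Then M2 = (M1 ⊕ M2) ⊕ M1 over the first 6 bytes.
byte 0: (86 XOR 61) XOR 61 = e7 XOR 61 = 86
byte 1: (36 XOR b7) XOR 62 = 81 XOR 62 = e3
byte 2: (04 XOR 86) XOR 6f = 82 XOR 6f = ed
byte 3: (01 XOR 59) XOR 72 = 58 XOR 72 = 2a
byte 4: (45 XOR 7a) XOR 74 = 3f XOR 74 = 4b
byte 5: (07 XOR 4b) XOR 20 = 4c XOR 20 = 6c

86e3ed2a4b6c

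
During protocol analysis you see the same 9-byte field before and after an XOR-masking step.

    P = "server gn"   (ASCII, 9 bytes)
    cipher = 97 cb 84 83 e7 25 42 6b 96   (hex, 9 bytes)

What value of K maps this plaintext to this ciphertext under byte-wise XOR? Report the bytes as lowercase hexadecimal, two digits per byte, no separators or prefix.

e4aef6f58257620cf8

Since cipher = P ⊕ K, XORing both sides with P gives K = P ⊕ cipher.
01110011 ^ 10010111 = 11100100
01100101 ^ 11001011 = 10101110
01110010 ^ 10000100 = 11110110
01110110 ^ 10000011 = 11110101
01100101 ^ 11100111 = 10000010
01110010 ^ 00100101 = 01010111
00100000 ^ 01000010 = 01100010
01100111 ^ 01101011 = 00001100
01101110 ^ 10010110 = 11111000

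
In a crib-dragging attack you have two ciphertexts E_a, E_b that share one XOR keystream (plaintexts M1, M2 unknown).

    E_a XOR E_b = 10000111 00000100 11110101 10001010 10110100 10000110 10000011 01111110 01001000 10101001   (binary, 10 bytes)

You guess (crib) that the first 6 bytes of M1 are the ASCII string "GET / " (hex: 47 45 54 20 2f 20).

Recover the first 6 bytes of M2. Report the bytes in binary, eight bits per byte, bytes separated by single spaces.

11000000 01000001 10100001 10101010 10011011 10100110

Since E_a ⊕ E_b = M1 ⊕ M2, XORing with the guessed M1 bytes yields the corresponding M2 bytes: M2 = (E_a ⊕ E_b) ⊕ M1.
87 XOR 47 = c0
04 XOR 45 = 41
f5 XOR 54 = a1
8a XOR 20 = aa
b4 XOR 2f = 9b
86 XOR 20 = a6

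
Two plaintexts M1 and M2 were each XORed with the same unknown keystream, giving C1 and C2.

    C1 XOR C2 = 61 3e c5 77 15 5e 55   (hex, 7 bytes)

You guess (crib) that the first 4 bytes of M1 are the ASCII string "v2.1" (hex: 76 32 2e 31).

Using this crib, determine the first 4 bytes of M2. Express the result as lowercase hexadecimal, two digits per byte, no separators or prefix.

Since C1 ⊕ C2 = M1 ⊕ M2, XORing with the guessed M1 bytes yields the corresponding M2 bytes: M2 = (C1 ⊕ C2) ⊕ M1.
61 XOR 76 = 17
3e XOR 32 = 0c
c5 XOR 2e = eb
77 XOR 31 = 46

170ceb46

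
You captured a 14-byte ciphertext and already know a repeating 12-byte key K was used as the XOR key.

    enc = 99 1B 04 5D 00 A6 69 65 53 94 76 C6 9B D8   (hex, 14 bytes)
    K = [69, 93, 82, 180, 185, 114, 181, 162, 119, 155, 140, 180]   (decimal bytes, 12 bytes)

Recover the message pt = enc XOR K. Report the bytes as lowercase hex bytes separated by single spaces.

The 12-byte key repeats, so the effective keystream is 45 5d 52 b4 b9 72 b5 a2 77 9b 8c b4 45 5d.
byte 0: 99 xor 45 = dc
byte 1: 1b xor 5d = 46
byte 2: 04 xor 52 = 56
byte 3: 5d xor b4 = e9
byte 4: 00 xor b9 = b9
byte 5: a6 xor 72 = d4
byte 6: 69 xor b5 = dc
byte 7: 65 xor a2 = c7
byte 8: 53 xor 77 = 24
byte 9: 94 xor 9b = 0f
byte 10: 76 xor 8c = fa
byte 11: c6 xor b4 = 72
byte 12: 9b xor 45 = de
byte 13: d8 xor 5d = 85

dc 46 56 e9 b9 d4 dc c7 24 0f fa 72 de 85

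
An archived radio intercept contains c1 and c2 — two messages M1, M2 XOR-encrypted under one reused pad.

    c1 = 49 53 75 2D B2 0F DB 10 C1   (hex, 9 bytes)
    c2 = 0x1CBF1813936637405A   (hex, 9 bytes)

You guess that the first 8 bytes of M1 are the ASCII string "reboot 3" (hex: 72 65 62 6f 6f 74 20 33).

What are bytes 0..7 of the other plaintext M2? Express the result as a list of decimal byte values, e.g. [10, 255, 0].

First, c1 ⊕ c2 = (M1 ⊕ K) ⊕ (M2 ⊕ K) = M1 ⊕ M2, so the key drops out. Then M2 = (M1 ⊕ M2) ⊕ M1 over the first 8 bytes.
byte 0: (49 xor 1c) xor 72 = 55 xor 72 = 27
byte 1: (53 xor bf) xor 65 = ec xor 65 = 89
byte 2: (75 xor 18) xor 62 = 6d xor 62 = 0f
byte 3: (2d xor 13) xor 6f = 3e xor 6f = 51
byte 4: (b2 xor 93) xor 6f = 21 xor 6f = 4e
byte 5: (0f xor 66) xor 74 = 69 xor 74 = 1d
byte 6: (db xor 37) xor 20 = ec xor 20 = cc
byte 7: (10 xor 40) xor 33 = 50 xor 33 = 63

[39, 137, 15, 81, 78, 29, 204, 99]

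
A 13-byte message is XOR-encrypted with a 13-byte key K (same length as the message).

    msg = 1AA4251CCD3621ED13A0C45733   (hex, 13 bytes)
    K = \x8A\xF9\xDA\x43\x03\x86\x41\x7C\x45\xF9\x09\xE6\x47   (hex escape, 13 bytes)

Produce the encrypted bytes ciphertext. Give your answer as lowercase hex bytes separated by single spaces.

90 5d ff 5f ce b0 60 91 56 59 cd b1 74

XOR is its own inverse, so applying the key byte-wise gives the result directly.
00011010 ⊕ 10001010 = 10010000
10100100 ⊕ 11111001 = 01011101
00100101 ⊕ 11011010 = 11111111
00011100 ⊕ 01000011 = 01011111
11001101 ⊕ 00000011 = 11001110
00110110 ⊕ 10000110 = 10110000
00100001 ⊕ 01000001 = 01100000
11101101 ⊕ 01111100 = 10010001
00010011 ⊕ 01000101 = 01010110
10100000 ⊕ 11111001 = 01011001
11000100 ⊕ 00001001 = 11001101
01010111 ⊕ 11100110 = 10110001
00110011 ⊕ 01000111 = 01110100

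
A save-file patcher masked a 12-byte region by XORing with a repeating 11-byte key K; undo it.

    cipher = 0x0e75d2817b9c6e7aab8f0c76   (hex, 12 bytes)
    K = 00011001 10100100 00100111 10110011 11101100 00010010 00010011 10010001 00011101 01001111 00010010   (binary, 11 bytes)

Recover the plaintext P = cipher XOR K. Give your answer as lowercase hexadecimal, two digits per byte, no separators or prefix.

17d1f532978e7debb6c01e6f

The 11-byte key repeats, so the effective keystream is 19 a4 27 b3 ec 12 13 91 1d 4f 12 19.
byte 0: 0e XOR 19 = 17
byte 1: 75 XOR a4 = d1
byte 2: d2 XOR 27 = f5
byte 3: 81 XOR b3 = 32
byte 4: 7b XOR ec = 97
byte 5: 9c XOR 12 = 8e
byte 6: 6e XOR 13 = 7d
byte 7: 7a XOR 91 = eb
byte 8: ab XOR 1d = b6
byte 9: 8f XOR 4f = c0
byte 10: 0c XOR 12 = 1e
byte 11: 76 XOR 19 = 6f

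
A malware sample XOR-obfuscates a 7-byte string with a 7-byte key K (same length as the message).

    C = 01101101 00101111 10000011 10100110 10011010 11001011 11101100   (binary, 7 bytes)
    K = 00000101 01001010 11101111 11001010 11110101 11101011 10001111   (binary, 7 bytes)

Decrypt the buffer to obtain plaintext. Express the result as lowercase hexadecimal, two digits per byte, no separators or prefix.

68656c6c6f2063

6d ⊕ 05 = 68
2f ⊕ 4a = 65
83 ⊕ ef = 6c
a6 ⊕ ca = 6c
9a ⊕ f5 = 6f
cb ⊕ eb = 20
ec ⊕ 8f = 63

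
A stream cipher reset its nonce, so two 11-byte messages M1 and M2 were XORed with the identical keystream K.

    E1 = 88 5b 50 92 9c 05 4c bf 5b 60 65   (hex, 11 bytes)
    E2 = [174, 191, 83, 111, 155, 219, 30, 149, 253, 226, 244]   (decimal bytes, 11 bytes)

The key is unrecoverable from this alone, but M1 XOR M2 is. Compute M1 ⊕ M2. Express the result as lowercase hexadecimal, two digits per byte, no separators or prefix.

26e403fd07de522aa68291

E1 ⊕ E2 = (M1 ⊕ K) ⊕ (M2 ⊕ K) = M1 ⊕ M2 — the shared key cancels under XOR.
88 XOR ae = 26
5b XOR bf = e4
50 XOR 53 = 03
92 XOR 6f = fd
9c XOR 9b = 07
05 XOR db = de
4c XOR 1e = 52
bf XOR 95 = 2a
5b XOR fd = a6
60 XOR e2 = 82
65 XOR f4 = 91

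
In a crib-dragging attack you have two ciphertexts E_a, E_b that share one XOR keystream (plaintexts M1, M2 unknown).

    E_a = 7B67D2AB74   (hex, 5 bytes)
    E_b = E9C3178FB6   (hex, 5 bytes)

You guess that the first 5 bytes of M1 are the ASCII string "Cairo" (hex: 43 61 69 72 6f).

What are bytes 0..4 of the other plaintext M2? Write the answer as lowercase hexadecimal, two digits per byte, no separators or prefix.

First, E_a ⊕ E_b = (M1 ⊕ K) ⊕ (M2 ⊕ K) = M1 ⊕ M2, so the key drops out. Then M2 = (M1 ⊕ M2) ⊕ M1 over the first 5 bytes.
byte 0: (7b xor e9) xor 43 = 92 xor 43 = d1
byte 1: (67 xor c3) xor 61 = a4 xor 61 = c5
byte 2: (d2 xor 17) xor 69 = c5 xor 69 = ac
byte 3: (ab xor 8f) xor 72 = 24 xor 72 = 56
byte 4: (74 xor b6) xor 6f = c2 xor 6f = ad

d1c5ac56ad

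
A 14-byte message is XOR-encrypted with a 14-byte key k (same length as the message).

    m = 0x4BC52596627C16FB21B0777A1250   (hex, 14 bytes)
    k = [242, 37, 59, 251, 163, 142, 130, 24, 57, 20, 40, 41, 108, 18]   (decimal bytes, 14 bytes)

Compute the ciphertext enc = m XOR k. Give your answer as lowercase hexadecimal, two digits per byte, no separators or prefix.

b9e01e6dc1f294e318a45f537e42

XOR is its own inverse, so applying the key byte-wise gives the result directly.
01001011 XOR 11110010 = 10111001
11000101 XOR 00100101 = 11100000
00100101 XOR 00111011 = 00011110
10010110 XOR 11111011 = 01101101
01100010 XOR 10100011 = 11000001
01111100 XOR 10001110 = 11110010
00010110 XOR 10000010 = 10010100
11111011 XOR 00011000 = 11100011
00100001 XOR 00111001 = 00011000
10110000 XOR 00010100 = 10100100
01110111 XOR 00101000 = 01011111
01111010 XOR 00101001 = 01010011
00010010 XOR 01101100 = 01111110
01010000 XOR 00010010 = 01000010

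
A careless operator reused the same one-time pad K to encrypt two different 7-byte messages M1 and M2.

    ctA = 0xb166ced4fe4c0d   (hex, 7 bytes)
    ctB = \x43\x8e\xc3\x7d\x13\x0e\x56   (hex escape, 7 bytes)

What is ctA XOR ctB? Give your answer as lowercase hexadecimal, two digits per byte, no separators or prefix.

f2e80da9ed425b

ctA ⊕ ctB = (M1 ⊕ K) ⊕ (M2 ⊕ K) = M1 ⊕ M2 — the shared key cancels under XOR.
byte 0: b1 XOR 43 = f2
byte 1: 66 XOR 8e = e8
byte 2: ce XOR c3 = 0d
byte 3: d4 XOR 7d = a9
byte 4: fe XOR 13 = ed
byte 5: 4c XOR 0e = 42
byte 6: 0d XOR 56 = 5b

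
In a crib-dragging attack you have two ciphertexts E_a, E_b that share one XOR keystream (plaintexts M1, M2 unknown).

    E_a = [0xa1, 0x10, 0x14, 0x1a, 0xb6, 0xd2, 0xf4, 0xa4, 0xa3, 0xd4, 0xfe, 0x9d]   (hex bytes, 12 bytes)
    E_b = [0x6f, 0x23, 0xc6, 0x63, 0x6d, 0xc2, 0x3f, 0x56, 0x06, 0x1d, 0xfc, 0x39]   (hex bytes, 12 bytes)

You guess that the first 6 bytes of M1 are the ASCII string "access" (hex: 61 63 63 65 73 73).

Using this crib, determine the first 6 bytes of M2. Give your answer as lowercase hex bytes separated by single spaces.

af 50 b1 1c a8 63

First, E_a ⊕ E_b = (M1 ⊕ K) ⊕ (M2 ⊕ K) = M1 ⊕ M2, so the key drops out. Then M2 = (M1 ⊕ M2) ⊕ M1 over the first 6 bytes.
byte 0: (a1 ⊕ 6f) ⊕ 61 = ce ⊕ 61 = af
byte 1: (10 ⊕ 23) ⊕ 63 = 33 ⊕ 63 = 50
byte 2: (14 ⊕ c6) ⊕ 63 = d2 ⊕ 63 = b1
byte 3: (1a ⊕ 63) ⊕ 65 = 79 ⊕ 65 = 1c
byte 4: (b6 ⊕ 6d) ⊕ 73 = db ⊕ 73 = a8
byte 5: (d2 ⊕ c2) ⊕ 73 = 10 ⊕ 73 = 63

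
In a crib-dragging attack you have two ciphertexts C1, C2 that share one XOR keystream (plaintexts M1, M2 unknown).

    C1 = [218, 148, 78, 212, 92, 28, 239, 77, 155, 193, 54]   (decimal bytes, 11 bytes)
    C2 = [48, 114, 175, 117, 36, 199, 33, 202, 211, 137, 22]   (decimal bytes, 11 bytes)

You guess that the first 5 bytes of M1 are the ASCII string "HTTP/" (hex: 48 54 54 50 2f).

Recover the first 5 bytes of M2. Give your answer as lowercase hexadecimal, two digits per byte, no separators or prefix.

a2b2b5f157

First, C1 ⊕ C2 = (M1 ⊕ K) ⊕ (M2 ⊕ K) = M1 ⊕ M2, so the key drops out. Then M2 = (M1 ⊕ M2) ⊕ M1 over the first 5 bytes.
byte 0: (da ^ 30) ^ 48 = ea ^ 48 = a2
byte 1: (94 ^ 72) ^ 54 = e6 ^ 54 = b2
byte 2: (4e ^ af) ^ 54 = e1 ^ 54 = b5
byte 3: (d4 ^ 75) ^ 50 = a1 ^ 50 = f1
byte 4: (5c ^ 24) ^ 2f = 78 ^ 2f = 57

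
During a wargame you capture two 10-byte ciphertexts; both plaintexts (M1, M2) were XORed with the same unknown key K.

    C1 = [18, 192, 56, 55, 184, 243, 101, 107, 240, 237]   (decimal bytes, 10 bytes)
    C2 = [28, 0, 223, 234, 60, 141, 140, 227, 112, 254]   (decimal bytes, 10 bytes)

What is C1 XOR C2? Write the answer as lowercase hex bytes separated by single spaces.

0e c0 e7 dd 84 7e e9 88 80 13

C1 ⊕ C2 = (M1 ⊕ K) ⊕ (M2 ⊕ K) = M1 ⊕ M2 — the shared key cancels under XOR.
byte 0: 12 ⊕ 1c = 0e
byte 1: c0 ⊕ 00 = c0
byte 2: 38 ⊕ df = e7
byte 3: 37 ⊕ ea = dd
byte 4: b8 ⊕ 3c = 84
byte 5: f3 ⊕ 8d = 7e
byte 6: 65 ⊕ 8c = e9
byte 7: 6b ⊕ e3 = 88
byte 8: f0 ⊕ 70 = 80
byte 9: ed ⊕ fe = 13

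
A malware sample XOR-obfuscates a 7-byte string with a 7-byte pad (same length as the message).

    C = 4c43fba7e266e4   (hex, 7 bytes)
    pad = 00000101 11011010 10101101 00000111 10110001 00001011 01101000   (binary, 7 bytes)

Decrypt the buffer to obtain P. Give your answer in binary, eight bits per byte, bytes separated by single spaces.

XOR is its own inverse, so applying the key byte-wise gives the result directly.
 76 XOR   5 =  73
 67 XOR 218 = 153
251 XOR 173 =  86
167 XOR   7 = 160
226 XOR 177 =  83
102 XOR  11 = 109
228 XOR 104 = 140

01001001 10011001 01010110 10100000 01010011 01101101 10001100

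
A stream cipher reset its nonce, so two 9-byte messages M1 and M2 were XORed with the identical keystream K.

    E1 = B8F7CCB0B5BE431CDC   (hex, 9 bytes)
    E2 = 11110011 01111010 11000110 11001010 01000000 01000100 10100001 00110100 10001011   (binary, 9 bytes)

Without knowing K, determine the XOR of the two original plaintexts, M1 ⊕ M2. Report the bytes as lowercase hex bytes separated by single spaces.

E1 ⊕ E2 = (M1 ⊕ K) ⊕ (M2 ⊕ K) = M1 ⊕ M2 — the shared key cancels under XOR.
byte 0: b8 XOR f3 = 4b
byte 1: f7 XOR 7a = 8d
byte 2: cc XOR c6 = 0a
byte 3: b0 XOR ca = 7a
byte 4: b5 XOR 40 = f5
byte 5: be XOR 44 = fa
byte 6: 43 XOR a1 = e2
byte 7: 1c XOR 34 = 28
byte 8: dc XOR 8b = 57

4b 8d 0a 7a f5 fa e2 28 57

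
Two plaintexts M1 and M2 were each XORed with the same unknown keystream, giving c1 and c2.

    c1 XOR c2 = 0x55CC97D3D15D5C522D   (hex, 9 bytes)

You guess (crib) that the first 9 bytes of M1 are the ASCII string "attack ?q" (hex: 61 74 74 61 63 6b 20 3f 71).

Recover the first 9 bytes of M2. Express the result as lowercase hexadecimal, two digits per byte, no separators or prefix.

34b8e3b2b2367c6d5c

Since c1 ⊕ c2 = M1 ⊕ M2, XORing with the guessed M1 bytes yields the corresponding M2 bytes: M2 = (c1 ⊕ c2) ⊕ M1.
byte 0: 01010101 xor 01100001 = 00110100
byte 1: 11001100 xor 01110100 = 10111000
byte 2: 10010111 xor 01110100 = 11100011
byte 3: 11010011 xor 01100001 = 10110010
byte 4: 11010001 xor 01100011 = 10110010
byte 5: 01011101 xor 01101011 = 00110110
byte 6: 01011100 xor 00100000 = 01111100
byte 7: 01010010 xor 00111111 = 01101101
byte 8: 00101101 xor 01110001 = 01011100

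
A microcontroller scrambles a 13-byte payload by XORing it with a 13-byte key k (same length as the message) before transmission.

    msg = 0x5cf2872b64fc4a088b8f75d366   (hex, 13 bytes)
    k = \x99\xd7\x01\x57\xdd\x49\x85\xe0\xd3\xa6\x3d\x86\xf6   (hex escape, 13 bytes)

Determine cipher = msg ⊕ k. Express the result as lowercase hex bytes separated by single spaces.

XOR is its own inverse, so applying the key byte-wise gives the result directly.
01011100 ^ 10011001 = 11000101
11110010 ^ 11010111 = 00100101
10000111 ^ 00000001 = 10000110
00101011 ^ 01010111 = 01111100
01100100 ^ 11011101 = 10111001
11111100 ^ 01001001 = 10110101
01001010 ^ 10000101 = 11001111
00001000 ^ 11100000 = 11101000
10001011 ^ 11010011 = 01011000
10001111 ^ 10100110 = 00101001
01110101 ^ 00111101 = 01001000
11010011 ^ 10000110 = 01010101
01100110 ^ 11110110 = 10010000

c5 25 86 7c b9 b5 cf e8 58 29 48 55 90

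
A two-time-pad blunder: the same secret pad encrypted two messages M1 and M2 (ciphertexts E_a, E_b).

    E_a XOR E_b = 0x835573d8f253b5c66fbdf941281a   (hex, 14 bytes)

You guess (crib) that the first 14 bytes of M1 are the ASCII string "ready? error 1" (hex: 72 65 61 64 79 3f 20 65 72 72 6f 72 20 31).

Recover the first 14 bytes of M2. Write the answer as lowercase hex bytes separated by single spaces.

Since E_a ⊕ E_b = M1 ⊕ M2, XORing with the guessed M1 bytes yields the corresponding M2 bytes: M2 = (E_a ⊕ E_b) ⊕ M1.
10000011 xor 01110010 = 11110001
01010101 xor 01100101 = 00110000
01110011 xor 01100001 = 00010010
11011000 xor 01100100 = 10111100
11110010 xor 01111001 = 10001011
01010011 xor 00111111 = 01101100
10110101 xor 00100000 = 10010101
11000110 xor 01100101 = 10100011
01101111 xor 01110010 = 00011101
10111101 xor 01110010 = 11001111
11111001 xor 01101111 = 10010110
01000001 xor 01110010 = 00110011
00101000 xor 00100000 = 00001000
00011010 xor 00110001 = 00101011

f1 30 12 bc 8b 6c 95 a3 1d cf 96 33 08 2b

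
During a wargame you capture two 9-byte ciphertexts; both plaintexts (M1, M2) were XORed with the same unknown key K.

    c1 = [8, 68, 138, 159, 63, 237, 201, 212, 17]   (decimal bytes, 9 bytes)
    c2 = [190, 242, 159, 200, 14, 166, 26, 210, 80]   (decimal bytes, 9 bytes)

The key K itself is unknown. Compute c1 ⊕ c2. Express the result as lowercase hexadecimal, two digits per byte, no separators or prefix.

b6b61557314bd30641

c1 ⊕ c2 = (M1 ⊕ K) ⊕ (M2 ⊕ K) = M1 ⊕ M2 — the shared key cancels under XOR.
byte 0: 08 XOR be = b6
byte 1: 44 XOR f2 = b6
byte 2: 8a XOR 9f = 15
byte 3: 9f XOR c8 = 57
byte 4: 3f XOR 0e = 31
byte 5: ed XOR a6 = 4b
byte 6: c9 XOR 1a = d3
byte 7: d4 XOR d2 = 06
byte 8: 11 XOR 50 = 41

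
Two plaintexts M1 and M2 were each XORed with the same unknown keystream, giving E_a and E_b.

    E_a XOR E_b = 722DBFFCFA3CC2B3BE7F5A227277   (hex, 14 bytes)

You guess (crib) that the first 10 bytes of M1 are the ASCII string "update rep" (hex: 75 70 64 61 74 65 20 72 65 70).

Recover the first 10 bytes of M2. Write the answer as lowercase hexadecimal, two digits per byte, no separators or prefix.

Since E_a ⊕ E_b = M1 ⊕ M2, XORing with the guessed M1 bytes yields the corresponding M2 bytes: M2 = (E_a ⊕ E_b) ⊕ M1.
byte 0: 114 ⊕ 117 =   7
byte 1:  45 ⊕ 112 =  93
byte 2: 191 ⊕ 100 = 219
byte 3: 252 ⊕  97 = 157
byte 4: 250 ⊕ 116 = 142
byte 5:  60 ⊕ 101 =  89
byte 6: 194 ⊕  32 = 226
byte 7: 179 ⊕ 114 = 193
byte 8: 190 ⊕ 101 = 219
byte 9: 127 ⊕ 112 =  15

075ddb9d8e59e2c1db0f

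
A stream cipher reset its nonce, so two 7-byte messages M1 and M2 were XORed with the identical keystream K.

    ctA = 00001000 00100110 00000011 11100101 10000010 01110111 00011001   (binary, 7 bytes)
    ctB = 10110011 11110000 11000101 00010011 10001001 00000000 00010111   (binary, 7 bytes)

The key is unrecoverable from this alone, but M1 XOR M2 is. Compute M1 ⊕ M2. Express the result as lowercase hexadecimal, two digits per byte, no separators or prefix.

ctA ⊕ ctB = (M1 ⊕ K) ⊕ (M2 ⊕ K) = M1 ⊕ M2 — the shared key cancels under XOR.
byte 0: 08 ⊕ b3 = bb
byte 1: 26 ⊕ f0 = d6
byte 2: 03 ⊕ c5 = c6
byte 3: e5 ⊕ 13 = f6
byte 4: 82 ⊕ 89 = 0b
byte 5: 77 ⊕ 00 = 77
byte 6: 19 ⊕ 17 = 0e

bbd6c6f60b770e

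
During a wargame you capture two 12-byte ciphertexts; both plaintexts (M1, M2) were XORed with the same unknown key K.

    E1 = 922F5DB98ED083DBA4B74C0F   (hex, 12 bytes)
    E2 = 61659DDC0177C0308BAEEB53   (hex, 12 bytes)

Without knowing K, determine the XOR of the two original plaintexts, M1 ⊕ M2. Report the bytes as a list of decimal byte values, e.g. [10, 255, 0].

[243, 74, 192, 101, 143, 167, 67, 235, 47, 25, 167, 92]

E1 ⊕ E2 = (M1 ⊕ K) ⊕ (M2 ⊕ K) = M1 ⊕ M2 — the shared key cancels under XOR.
92 XOR 61 = f3
2f XOR 65 = 4a
5d XOR 9d = c0
b9 XOR dc = 65
8e XOR 01 = 8f
d0 XOR 77 = a7
83 XOR c0 = 43
db XOR 30 = eb
a4 XOR 8b = 2f
b7 XOR ae = 19
4c XOR eb = a7
0f XOR 53 = 5c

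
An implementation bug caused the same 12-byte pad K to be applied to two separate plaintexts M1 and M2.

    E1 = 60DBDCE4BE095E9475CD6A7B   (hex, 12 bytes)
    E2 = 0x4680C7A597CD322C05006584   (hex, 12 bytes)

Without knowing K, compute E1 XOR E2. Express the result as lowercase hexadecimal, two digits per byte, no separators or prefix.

265b1b4129c46cb870cd0fff

E1 ⊕ E2 = (M1 ⊕ K) ⊕ (M2 ⊕ K) = M1 ⊕ M2 — the shared key cancels under XOR.
60 ⊕ 46 = 26
db ⊕ 80 = 5b
dc ⊕ c7 = 1b
e4 ⊕ a5 = 41
be ⊕ 97 = 29
09 ⊕ cd = c4
5e ⊕ 32 = 6c
94 ⊕ 2c = b8
75 ⊕ 05 = 70
cd ⊕ 00 = cd
6a ⊕ 65 = 0f
7b ⊕ 84 = ff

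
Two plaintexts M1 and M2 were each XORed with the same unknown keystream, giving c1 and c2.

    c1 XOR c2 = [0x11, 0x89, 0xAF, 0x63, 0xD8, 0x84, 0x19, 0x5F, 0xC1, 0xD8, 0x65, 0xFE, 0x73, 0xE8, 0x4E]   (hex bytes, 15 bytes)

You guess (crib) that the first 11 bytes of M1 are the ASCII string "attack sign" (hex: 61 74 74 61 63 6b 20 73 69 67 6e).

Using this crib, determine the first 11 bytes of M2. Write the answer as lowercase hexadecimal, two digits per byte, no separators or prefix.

Since c1 ⊕ c2 = M1 ⊕ M2, XORing with the guessed M1 bytes yields the corresponding M2 bytes: M2 = (c1 ⊕ c2) ⊕ M1.
byte 0: 11 xor 61 = 70
byte 1: 89 xor 74 = fd
byte 2: af xor 74 = db
byte 3: 63 xor 61 = 02
byte 4: d8 xor 63 = bb
byte 5: 84 xor 6b = ef
byte 6: 19 xor 20 = 39
byte 7: 5f xor 73 = 2c
byte 8: c1 xor 69 = a8
byte 9: d8 xor 67 = bf
byte 10: 65 xor 6e = 0b

70fddb02bbef392ca8bf0b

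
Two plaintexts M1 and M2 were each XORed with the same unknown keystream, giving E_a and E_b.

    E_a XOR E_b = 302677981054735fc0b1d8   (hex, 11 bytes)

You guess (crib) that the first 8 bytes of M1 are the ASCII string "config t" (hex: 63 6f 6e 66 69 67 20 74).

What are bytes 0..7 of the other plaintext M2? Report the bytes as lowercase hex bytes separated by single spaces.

Since E_a ⊕ E_b = M1 ⊕ M2, XORing with the guessed M1 bytes yields the corresponding M2 bytes: M2 = (E_a ⊕ E_b) ⊕ M1.
30 ^ 63 = 53
26 ^ 6f = 49
77 ^ 6e = 19
98 ^ 66 = fe
10 ^ 69 = 79
54 ^ 67 = 33
73 ^ 20 = 53
5f ^ 74 = 2b

53 49 19 fe 79 33 53 2b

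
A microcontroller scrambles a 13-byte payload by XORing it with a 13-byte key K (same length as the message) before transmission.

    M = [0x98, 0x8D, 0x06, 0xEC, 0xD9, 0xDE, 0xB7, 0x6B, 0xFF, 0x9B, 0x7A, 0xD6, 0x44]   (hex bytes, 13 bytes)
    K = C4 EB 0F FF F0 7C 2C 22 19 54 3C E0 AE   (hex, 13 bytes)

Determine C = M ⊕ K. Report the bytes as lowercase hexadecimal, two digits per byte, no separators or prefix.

XOR is its own inverse, so applying the key byte-wise gives the result directly.
98 XOR c4 = 5c
8d XOR eb = 66
06 XOR 0f = 09
ec XOR ff = 13
d9 XOR f0 = 29
de XOR 7c = a2
b7 XOR 2c = 9b
6b XOR 22 = 49
ff XOR 19 = e6
9b XOR 54 = cf
7a XOR 3c = 46
d6 XOR e0 = 36
44 XOR ae = ea

5c66091329a29b49e6cf4636ea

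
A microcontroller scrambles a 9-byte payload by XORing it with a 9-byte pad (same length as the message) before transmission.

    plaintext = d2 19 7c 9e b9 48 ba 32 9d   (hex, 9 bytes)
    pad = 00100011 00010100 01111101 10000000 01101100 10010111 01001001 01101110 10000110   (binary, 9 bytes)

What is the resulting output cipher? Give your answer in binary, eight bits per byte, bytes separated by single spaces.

byte 0: 210 ⊕  35 = 241
byte 1:  25 ⊕  20 =  13
byte 2: 124 ⊕ 125 =   1
byte 3: 158 ⊕ 128 =  30
byte 4: 185 ⊕ 108 = 213
byte 5:  72 ⊕ 151 = 223
byte 6: 186 ⊕  73 = 243
byte 7:  50 ⊕ 110 =  92
byte 8: 157 ⊕ 134 =  27

11110001 00001101 00000001 00011110 11010101 11011111 11110011 01011100 00011011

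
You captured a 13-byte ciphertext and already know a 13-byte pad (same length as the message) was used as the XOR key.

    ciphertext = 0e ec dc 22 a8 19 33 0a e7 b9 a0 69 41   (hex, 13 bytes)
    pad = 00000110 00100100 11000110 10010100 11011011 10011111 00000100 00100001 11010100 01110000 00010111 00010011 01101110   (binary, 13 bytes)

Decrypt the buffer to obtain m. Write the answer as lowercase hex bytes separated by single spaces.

08 c8 1a b6 73 86 37 2b 33 c9 b7 7a 2f

XOR is its own inverse, so applying the key byte-wise gives the result directly.
00001110 ⊕ 00000110 = 00001000
11101100 ⊕ 00100100 = 11001000
11011100 ⊕ 11000110 = 00011010
00100010 ⊕ 10010100 = 10110110
10101000 ⊕ 11011011 = 01110011
00011001 ⊕ 10011111 = 10000110
00110011 ⊕ 00000100 = 00110111
00001010 ⊕ 00100001 = 00101011
11100111 ⊕ 11010100 = 00110011
10111001 ⊕ 01110000 = 11001001
10100000 ⊕ 00010111 = 10110111
01101001 ⊕ 00010011 = 01111010
01000001 ⊕ 01101110 = 00101111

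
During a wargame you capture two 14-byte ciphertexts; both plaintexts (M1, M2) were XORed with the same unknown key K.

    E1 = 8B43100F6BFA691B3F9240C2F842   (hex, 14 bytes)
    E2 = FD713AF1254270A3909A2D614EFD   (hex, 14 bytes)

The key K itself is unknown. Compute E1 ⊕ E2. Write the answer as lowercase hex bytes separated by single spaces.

76 32 2a fe 4e b8 19 b8 af 08 6d a3 b6 bf

E1 ⊕ E2 = (M1 ⊕ K) ⊕ (M2 ⊕ K) = M1 ⊕ M2 — the shared key cancels under XOR.
8b ^ fd = 76
43 ^ 71 = 32
10 ^ 3a = 2a
0f ^ f1 = fe
6b ^ 25 = 4e
fa ^ 42 = b8
69 ^ 70 = 19
1b ^ a3 = b8
3f ^ 90 = af
92 ^ 9a = 08
40 ^ 2d = 6d
c2 ^ 61 = a3
f8 ^ 4e = b6
42 ^ fd = bf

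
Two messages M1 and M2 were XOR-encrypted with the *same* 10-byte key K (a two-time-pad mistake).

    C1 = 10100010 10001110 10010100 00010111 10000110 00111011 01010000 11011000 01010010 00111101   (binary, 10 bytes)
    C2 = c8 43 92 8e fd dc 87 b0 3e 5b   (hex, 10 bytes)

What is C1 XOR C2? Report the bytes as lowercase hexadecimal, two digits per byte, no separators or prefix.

6acd06997be7d7686c66

C1 ⊕ C2 = (M1 ⊕ K) ⊕ (M2 ⊕ K) = M1 ⊕ M2 — the shared key cancels under XOR.
a2 ⊕ c8 = 6a
8e ⊕ 43 = cd
94 ⊕ 92 = 06
17 ⊕ 8e = 99
86 ⊕ fd = 7b
3b ⊕ dc = e7
50 ⊕ 87 = d7
d8 ⊕ b0 = 68
52 ⊕ 3e = 6c
3d ⊕ 5b = 66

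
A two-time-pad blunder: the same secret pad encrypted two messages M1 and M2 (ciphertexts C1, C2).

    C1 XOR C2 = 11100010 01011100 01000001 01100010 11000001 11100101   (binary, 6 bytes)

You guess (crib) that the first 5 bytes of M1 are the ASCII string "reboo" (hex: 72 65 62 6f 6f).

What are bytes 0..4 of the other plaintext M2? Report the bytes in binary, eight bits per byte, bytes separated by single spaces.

Since C1 ⊕ C2 = M1 ⊕ M2, XORing with the guessed M1 bytes yields the corresponding M2 bytes: M2 = (C1 ⊕ C2) ⊕ M1.
e2 ^ 72 = 90
5c ^ 65 = 39
41 ^ 62 = 23
62 ^ 6f = 0d
c1 ^ 6f = ae

10010000 00111001 00100011 00001101 10101110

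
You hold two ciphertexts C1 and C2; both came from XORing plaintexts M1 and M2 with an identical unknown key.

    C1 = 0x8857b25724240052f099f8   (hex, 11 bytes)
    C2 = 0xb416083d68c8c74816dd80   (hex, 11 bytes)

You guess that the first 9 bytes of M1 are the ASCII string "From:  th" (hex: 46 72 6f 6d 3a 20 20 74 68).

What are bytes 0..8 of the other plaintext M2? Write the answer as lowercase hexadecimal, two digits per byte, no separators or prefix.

First, C1 ⊕ C2 = (M1 ⊕ K) ⊕ (M2 ⊕ K) = M1 ⊕ M2, so the key drops out. Then M2 = (M1 ⊕ M2) ⊕ M1 over the first 9 bytes.
byte 0: (88 ⊕ b4) ⊕ 46 = 3c ⊕ 46 = 7a
byte 1: (57 ⊕ 16) ⊕ 72 = 41 ⊕ 72 = 33
byte 2: (b2 ⊕ 08) ⊕ 6f = ba ⊕ 6f = d5
byte 3: (57 ⊕ 3d) ⊕ 6d = 6a ⊕ 6d = 07
byte 4: (24 ⊕ 68) ⊕ 3a = 4c ⊕ 3a = 76
byte 5: (24 ⊕ c8) ⊕ 20 = ec ⊕ 20 = cc
byte 6: (00 ⊕ c7) ⊕ 20 = c7 ⊕ 20 = e7
byte 7: (52 ⊕ 48) ⊕ 74 = 1a ⊕ 74 = 6e
byte 8: (f0 ⊕ 16) ⊕ 68 = e6 ⊕ 68 = 8e

7a33d50776cce76e8e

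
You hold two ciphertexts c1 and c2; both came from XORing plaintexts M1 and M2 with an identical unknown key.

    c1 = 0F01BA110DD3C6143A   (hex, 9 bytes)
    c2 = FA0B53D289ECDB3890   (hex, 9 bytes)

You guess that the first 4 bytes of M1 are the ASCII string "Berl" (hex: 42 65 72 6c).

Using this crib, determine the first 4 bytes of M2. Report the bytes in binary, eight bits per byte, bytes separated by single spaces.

First, c1 ⊕ c2 = (M1 ⊕ K) ⊕ (M2 ⊕ K) = M1 ⊕ M2, so the key drops out. Then M2 = (M1 ⊕ M2) ⊕ M1 over the first 4 bytes.
byte 0: (0f ^ fa) ^ 42 = f5 ^ 42 = b7
byte 1: (01 ^ 0b) ^ 65 = 0a ^ 65 = 6f
byte 2: (ba ^ 53) ^ 72 = e9 ^ 72 = 9b
byte 3: (11 ^ d2) ^ 6c = c3 ^ 6c = af

10110111 01101111 10011011 10101111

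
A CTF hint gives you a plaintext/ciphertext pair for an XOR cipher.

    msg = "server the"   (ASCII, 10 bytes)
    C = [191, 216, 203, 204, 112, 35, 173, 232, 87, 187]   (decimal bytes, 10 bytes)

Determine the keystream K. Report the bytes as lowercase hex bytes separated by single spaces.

cc bd b9 ba 15 51 8d 9c 3f de

Since C = msg ⊕ K, XORing both sides with msg gives K = msg ⊕ C.
73 ^ bf = cc
65 ^ d8 = bd
72 ^ cb = b9
76 ^ cc = ba
65 ^ 70 = 15
72 ^ 23 = 51
20 ^ ad = 8d
74 ^ e8 = 9c
68 ^ 57 = 3f
65 ^ bb = de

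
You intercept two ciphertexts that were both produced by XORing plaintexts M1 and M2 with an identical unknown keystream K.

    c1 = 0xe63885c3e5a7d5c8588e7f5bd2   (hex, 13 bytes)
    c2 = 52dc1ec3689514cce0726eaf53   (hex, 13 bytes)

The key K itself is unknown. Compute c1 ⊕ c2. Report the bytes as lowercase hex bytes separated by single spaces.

c1 ⊕ c2 = (M1 ⊕ K) ⊕ (M2 ⊕ K) = M1 ⊕ M2 — the shared key cancels under XOR.
e6 xor 52 = b4
38 xor dc = e4
85 xor 1e = 9b
c3 xor c3 = 00
e5 xor 68 = 8d
a7 xor 95 = 32
d5 xor 14 = c1
c8 xor cc = 04
58 xor e0 = b8
8e xor 72 = fc
7f xor 6e = 11
5b xor af = f4
d2 xor 53 = 81

b4 e4 9b 00 8d 32 c1 04 b8 fc 11 f4 81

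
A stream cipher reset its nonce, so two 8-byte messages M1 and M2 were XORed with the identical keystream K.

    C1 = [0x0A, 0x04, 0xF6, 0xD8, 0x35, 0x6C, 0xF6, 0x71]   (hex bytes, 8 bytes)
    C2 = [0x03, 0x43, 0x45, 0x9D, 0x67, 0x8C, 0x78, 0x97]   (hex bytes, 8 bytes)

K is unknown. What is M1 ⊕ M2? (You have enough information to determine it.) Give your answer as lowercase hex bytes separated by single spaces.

09 47 b3 45 52 e0 8e e6

C1 ⊕ C2 = (M1 ⊕ K) ⊕ (M2 ⊕ K) = M1 ⊕ M2 — the shared key cancels under XOR.
byte 0: 0a XOR 03 = 09
byte 1: 04 XOR 43 = 47
byte 2: f6 XOR 45 = b3
byte 3: d8 XOR 9d = 45
byte 4: 35 XOR 67 = 52
byte 5: 6c XOR 8c = e0
byte 6: f6 XOR 78 = 8e
byte 7: 71 XOR 97 = e6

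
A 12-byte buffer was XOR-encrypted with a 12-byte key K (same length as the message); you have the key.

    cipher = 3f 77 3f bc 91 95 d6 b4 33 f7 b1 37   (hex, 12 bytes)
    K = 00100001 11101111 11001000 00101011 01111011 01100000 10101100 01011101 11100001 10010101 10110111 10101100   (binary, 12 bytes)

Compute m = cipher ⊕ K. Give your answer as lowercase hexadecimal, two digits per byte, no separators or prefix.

1e98f797eaf57ae9d262069b

3f xor 21 = 1e
77 xor ef = 98
3f xor c8 = f7
bc xor 2b = 97
91 xor 7b = ea
95 xor 60 = f5
d6 xor ac = 7a
b4 xor 5d = e9
33 xor e1 = d2
f7 xor 95 = 62
b1 xor b7 = 06
37 xor ac = 9b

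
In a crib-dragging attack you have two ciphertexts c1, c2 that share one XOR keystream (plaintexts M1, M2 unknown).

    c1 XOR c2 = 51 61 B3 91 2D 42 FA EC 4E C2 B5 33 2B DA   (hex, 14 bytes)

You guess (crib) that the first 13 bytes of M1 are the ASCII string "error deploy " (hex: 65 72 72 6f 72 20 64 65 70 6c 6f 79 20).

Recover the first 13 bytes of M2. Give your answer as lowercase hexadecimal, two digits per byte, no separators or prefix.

Since c1 ⊕ c2 = M1 ⊕ M2, XORing with the guessed M1 bytes yields the corresponding M2 bytes: M2 = (c1 ⊕ c2) ⊕ M1.
51 xor 65 = 34
61 xor 72 = 13
b3 xor 72 = c1
91 xor 6f = fe
2d xor 72 = 5f
42 xor 20 = 62
fa xor 64 = 9e
ec xor 65 = 89
4e xor 70 = 3e
c2 xor 6c = ae
b5 xor 6f = da
33 xor 79 = 4a
2b xor 20 = 0b

3413c1fe5f629e893eaeda4a0b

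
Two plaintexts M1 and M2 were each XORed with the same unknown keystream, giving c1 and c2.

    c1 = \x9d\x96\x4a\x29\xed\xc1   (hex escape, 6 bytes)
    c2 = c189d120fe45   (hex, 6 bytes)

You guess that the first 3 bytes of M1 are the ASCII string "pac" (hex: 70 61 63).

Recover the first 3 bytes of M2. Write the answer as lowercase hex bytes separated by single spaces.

First, c1 ⊕ c2 = (M1 ⊕ K) ⊕ (M2 ⊕ K) = M1 ⊕ M2, so the key drops out. Then M2 = (M1 ⊕ M2) ⊕ M1 over the first 3 bytes.
byte 0: (9d ^ c1) ^ 70 = 5c ^ 70 = 2c
byte 1: (96 ^ 89) ^ 61 = 1f ^ 61 = 7e
byte 2: (4a ^ d1) ^ 63 = 9b ^ 63 = f8

2c 7e f8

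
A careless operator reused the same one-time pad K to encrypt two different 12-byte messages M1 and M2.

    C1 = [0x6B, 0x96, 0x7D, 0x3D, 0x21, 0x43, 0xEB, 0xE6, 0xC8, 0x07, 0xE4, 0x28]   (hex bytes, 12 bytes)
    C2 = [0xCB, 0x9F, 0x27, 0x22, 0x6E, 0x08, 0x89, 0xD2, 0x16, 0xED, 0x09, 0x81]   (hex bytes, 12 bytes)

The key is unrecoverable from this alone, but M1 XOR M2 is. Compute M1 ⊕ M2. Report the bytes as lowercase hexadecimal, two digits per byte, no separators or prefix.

a0095a1f4f4b6234deeaeda9

C1 ⊕ C2 = (M1 ⊕ K) ⊕ (M2 ⊕ K) = M1 ⊕ M2 — the shared key cancels under XOR.
byte 0: 107 XOR 203 = 160
byte 1: 150 XOR 159 =   9
byte 2: 125 XOR  39 =  90
byte 3:  61 XOR  34 =  31
byte 4:  33 XOR 110 =  79
byte 5:  67 XOR   8 =  75
byte 6: 235 XOR 137 =  98
byte 7: 230 XOR 210 =  52
byte 8: 200 XOR  22 = 222
byte 9:   7 XOR 237 = 234
byte 10: 228 XOR   9 = 237
byte 11:  40 XOR 129 = 169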